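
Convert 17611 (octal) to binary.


Each octal digit → 3 binary bits:
  1 = 001
  7 = 111
  6 = 110
  1 = 001
  1 = 001
Concatenate: 001 111 110 001 001
= 001111110001001


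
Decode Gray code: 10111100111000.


Gray code: 10111100111000
MSB stays the same: 1
Each subsequent bit = prev_binary XOR current_gray:
  B[1] = 1 XOR 0 = 1
  B[2] = 1 XOR 1 = 0
  B[3] = 0 XOR 1 = 1
  B[4] = 1 XOR 1 = 0
  B[5] = 0 XOR 1 = 1
  B[6] = 1 XOR 0 = 1
  B[7] = 1 XOR 0 = 1
  B[8] = 1 XOR 1 = 0
  B[9] = 0 XOR 1 = 1
  B[10] = 1 XOR 1 = 0
  B[11] = 0 XOR 0 = 0
  B[12] = 0 XOR 0 = 0
  B[13] = 0 XOR 0 = 0
= 11010111010000 (13776 decimal)


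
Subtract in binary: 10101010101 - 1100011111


Align and subtract column by column (LSB to MSB, borrowing when needed):
  10101010101
- 01100011111
  -----------
  col 0: (1 - 0 borrow-in) - 1 → 1 - 1 = 0, borrow out 0
  col 1: (0 - 0 borrow-in) - 1 → borrow from next column: (0+2) - 1 = 1, borrow out 1
  col 2: (1 - 1 borrow-in) - 1 → borrow from next column: (0+2) - 1 = 1, borrow out 1
  col 3: (0 - 1 borrow-in) - 1 → borrow from next column: (-1+2) - 1 = 0, borrow out 1
  col 4: (1 - 1 borrow-in) - 1 → borrow from next column: (0+2) - 1 = 1, borrow out 1
  col 5: (0 - 1 borrow-in) - 0 → borrow from next column: (-1+2) - 0 = 1, borrow out 1
  col 6: (1 - 1 borrow-in) - 0 → 0 - 0 = 0, borrow out 0
  col 7: (0 - 0 borrow-in) - 0 → 0 - 0 = 0, borrow out 0
  col 8: (1 - 0 borrow-in) - 1 → 1 - 1 = 0, borrow out 0
  col 9: (0 - 0 borrow-in) - 1 → borrow from next column: (0+2) - 1 = 1, borrow out 1
  col 10: (1 - 1 borrow-in) - 0 → 0 - 0 = 0, borrow out 0
Reading bits MSB→LSB: 01000110110
Strip leading zeros: 1000110110
= 1000110110


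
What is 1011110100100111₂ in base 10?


Positional values:
Bit 0: 1 × 2^0 = 1
Bit 1: 1 × 2^1 = 2
Bit 2: 1 × 2^2 = 4
Bit 5: 1 × 2^5 = 32
Bit 8: 1 × 2^8 = 256
Bit 10: 1 × 2^10 = 1024
Bit 11: 1 × 2^11 = 2048
Bit 12: 1 × 2^12 = 4096
Bit 13: 1 × 2^13 = 8192
Bit 15: 1 × 2^15 = 32768
Sum = 1 + 2 + 4 + 32 + 256 + 1024 + 2048 + 4096 + 8192 + 32768
= 48423


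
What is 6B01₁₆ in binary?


Each hex digit → 4 binary bits:
  6 = 0110
  B = 1011
  0 = 0000
  1 = 0001
Concatenate: 0110 1011 0000 0001
= 0110101100000001


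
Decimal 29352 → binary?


Divide by 2 repeatedly:
29352 ÷ 2 = 14676 remainder 0
14676 ÷ 2 = 7338 remainder 0
7338 ÷ 2 = 3669 remainder 0
3669 ÷ 2 = 1834 remainder 1
1834 ÷ 2 = 917 remainder 0
917 ÷ 2 = 458 remainder 1
458 ÷ 2 = 229 remainder 0
229 ÷ 2 = 114 remainder 1
114 ÷ 2 = 57 remainder 0
57 ÷ 2 = 28 remainder 1
28 ÷ 2 = 14 remainder 0
14 ÷ 2 = 7 remainder 0
7 ÷ 2 = 3 remainder 1
3 ÷ 2 = 1 remainder 1
1 ÷ 2 = 0 remainder 1
Reading remainders bottom-up:
= 111001010101000


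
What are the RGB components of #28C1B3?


Hex: #28C1B3
R = 28₁₆ = 40
G = C1₁₆ = 193
B = B3₁₆ = 179
= RGB(40, 193, 179)


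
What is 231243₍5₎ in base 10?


Positional values (base 5):
  3 × 5^0 = 3 × 1 = 3
  4 × 5^1 = 4 × 5 = 20
  2 × 5^2 = 2 × 25 = 50
  1 × 5^3 = 1 × 125 = 125
  3 × 5^4 = 3 × 625 = 1875
  2 × 5^5 = 2 × 3125 = 6250
Sum = 3 + 20 + 50 + 125 + 1875 + 6250
= 8323


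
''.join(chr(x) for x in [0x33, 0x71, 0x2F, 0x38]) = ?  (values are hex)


Codes (hex): 0x33 0x71 0x2F 0x38
Per-code ASCII lookup:
  0x33 = 51  (range 48-57: digits, 51 - 48 = 3) → '3'
  0x71 = 113  (range 97-122: lowercase, 113 - 97 = 16) → 'q'
  0x2F = 47  (special character) → '/'
  0x38 = 56  (range 48-57: digits, 56 - 48 = 8) → '8'
= '3q/8'


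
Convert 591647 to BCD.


Each digit → 4-bit binary:
  5 → 0101
  9 → 1001
  1 → 0001
  6 → 0110
  4 → 0100
  7 → 0111
= 0101 1001 0001 0110 0100 0111


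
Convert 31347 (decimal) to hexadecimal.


Divide by 16 repeatedly:
31347 ÷ 16 = 1959 remainder 3 (3)
1959 ÷ 16 = 122 remainder 7 (7)
122 ÷ 16 = 7 remainder 10 (A)
7 ÷ 16 = 0 remainder 7 (7)
Reading remainders bottom-up:
= 0x7A73


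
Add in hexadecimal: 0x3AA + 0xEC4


Align and add column by column (LSB to MSB, each column mod 16 with carry):
  03AA
+ 0EC4
  ----
  col 0: A(10) + 4(4) + 0 (carry in) = 14 → E(14), carry out 0
  col 1: A(10) + C(12) + 0 (carry in) = 22 → 6(6), carry out 1
  col 2: 3(3) + E(14) + 1 (carry in) = 18 → 2(2), carry out 1
  col 3: 0(0) + 0(0) + 1 (carry in) = 1 → 1(1), carry out 0
Reading digits MSB→LSB: 126E
Strip leading zeros: 126E
= 0x126E


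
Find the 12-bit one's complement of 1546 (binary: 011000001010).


Original: 011000001010
Invert all bits:
  bit 0: 0 → 1
  bit 1: 1 → 0
  bit 2: 1 → 0
  bit 3: 0 → 1
  bit 4: 0 → 1
  bit 5: 0 → 1
  bit 6: 0 → 1
  bit 7: 0 → 1
  bit 8: 1 → 0
  bit 9: 0 → 1
  bit 10: 1 → 0
  bit 11: 0 → 1
= 100111110101


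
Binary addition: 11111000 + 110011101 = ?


Align and add column by column (LSB to MSB, carry propagating):
  0011111000
+ 0110011101
  ----------
  col 0: 0 + 1 + 0 (carry in) = 1 → bit 1, carry out 0
  col 1: 0 + 0 + 0 (carry in) = 0 → bit 0, carry out 0
  col 2: 0 + 1 + 0 (carry in) = 1 → bit 1, carry out 0
  col 3: 1 + 1 + 0 (carry in) = 2 → bit 0, carry out 1
  col 4: 1 + 1 + 1 (carry in) = 3 → bit 1, carry out 1
  col 5: 1 + 0 + 1 (carry in) = 2 → bit 0, carry out 1
  col 6: 1 + 0 + 1 (carry in) = 2 → bit 0, carry out 1
  col 7: 1 + 1 + 1 (carry in) = 3 → bit 1, carry out 1
  col 8: 0 + 1 + 1 (carry in) = 2 → bit 0, carry out 1
  col 9: 0 + 0 + 1 (carry in) = 1 → bit 1, carry out 0
Reading bits MSB→LSB: 1010010101
Strip leading zeros: 1010010101
= 1010010101


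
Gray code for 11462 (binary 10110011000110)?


Binary: 10110011000110
Gray code: G = B XOR (B >> 1)
B >> 1 = 01011001100011
10110011000110 XOR 01011001100011:
  1 XOR 0 = 1
  0 XOR 1 = 1
  1 XOR 0 = 1
  1 XOR 1 = 0
  0 XOR 1 = 1
  0 XOR 0 = 0
  1 XOR 0 = 1
  1 XOR 1 = 0
  0 XOR 1 = 1
  0 XOR 0 = 0
  0 XOR 0 = 0
  1 XOR 0 = 1
  1 XOR 1 = 0
  0 XOR 1 = 1
= 11101010100101


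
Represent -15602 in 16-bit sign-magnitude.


Sign bit: 1 (negative)
Magnitude: 15602 = 011110011110010
= 1011110011110010


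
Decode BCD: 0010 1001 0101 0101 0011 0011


Each 4-bit group → digit:
  0010 → 2
  1001 → 9
  0101 → 5
  0101 → 5
  0011 → 3
  0011 → 3
= 295533


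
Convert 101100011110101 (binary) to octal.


Group into 3-bit groups: 101100011110101
  101 = 5
  100 = 4
  011 = 3
  110 = 6
  101 = 5
= 0o54365


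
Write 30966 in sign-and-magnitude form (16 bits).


Sign bit: 0 (positive)
Magnitude: 30966 = 111100011110110
= 0111100011110110


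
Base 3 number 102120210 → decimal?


Positional values (base 3):
  0 × 3^0 = 0 × 1 = 0
  1 × 3^1 = 1 × 3 = 3
  2 × 3^2 = 2 × 9 = 18
  0 × 3^3 = 0 × 27 = 0
  2 × 3^4 = 2 × 81 = 162
  1 × 3^5 = 1 × 243 = 243
  2 × 3^6 = 2 × 729 = 1458
  0 × 3^7 = 0 × 2187 = 0
  1 × 3^8 = 1 × 6561 = 6561
Sum = 0 + 3 + 18 + 0 + 162 + 243 + 1458 + 0 + 6561
= 8445


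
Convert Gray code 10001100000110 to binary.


Gray code: 10001100000110
MSB stays the same: 1
Each subsequent bit = prev_binary XOR current_gray:
  B[1] = 1 XOR 0 = 1
  B[2] = 1 XOR 0 = 1
  B[3] = 1 XOR 0 = 1
  B[4] = 1 XOR 1 = 0
  B[5] = 0 XOR 1 = 1
  B[6] = 1 XOR 0 = 1
  B[7] = 1 XOR 0 = 1
  B[8] = 1 XOR 0 = 1
  B[9] = 1 XOR 0 = 1
  B[10] = 1 XOR 0 = 1
  B[11] = 1 XOR 1 = 0
  B[12] = 0 XOR 1 = 1
  B[13] = 1 XOR 0 = 1
= 11110111111011 (15867 decimal)


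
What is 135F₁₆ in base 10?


Positional values:
Position 0: F × 16^0 = 15 × 1 = 15
Position 1: 5 × 16^1 = 5 × 16 = 80
Position 2: 3 × 16^2 = 3 × 256 = 768
Position 3: 1 × 16^3 = 1 × 4096 = 4096
Sum = 15 + 80 + 768 + 4096
= 4959


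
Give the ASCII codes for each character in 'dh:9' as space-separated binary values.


String: 'dh:9'  (4 characters)
Per-character ASCII lookup:
  'd': lowercase starts at 97: 'd' = 97 + 3 = 100 → 1100100
  'h': lowercase starts at 97: 'h' = 97 + 7 = 104 → 1101000
  ':': special character: ':' = 58 → 111010
  '9': digits start at 48: '9' = 48 + 9 = 57 → 111001
= 1100100 1101000 111010 111001


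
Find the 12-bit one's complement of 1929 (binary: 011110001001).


Original: 011110001001
Invert all bits:
  bit 0: 0 → 1
  bit 1: 1 → 0
  bit 2: 1 → 0
  bit 3: 1 → 0
  bit 4: 1 → 0
  bit 5: 0 → 1
  bit 6: 0 → 1
  bit 7: 0 → 1
  bit 8: 1 → 0
  bit 9: 0 → 1
  bit 10: 0 → 1
  bit 11: 1 → 0
= 100001110110


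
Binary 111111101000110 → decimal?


Positional values:
Bit 1: 1 × 2^1 = 2
Bit 2: 1 × 2^2 = 4
Bit 6: 1 × 2^6 = 64
Bit 8: 1 × 2^8 = 256
Bit 9: 1 × 2^9 = 512
Bit 10: 1 × 2^10 = 1024
Bit 11: 1 × 2^11 = 2048
Bit 12: 1 × 2^12 = 4096
Bit 13: 1 × 2^13 = 8192
Bit 14: 1 × 2^14 = 16384
Sum = 2 + 4 + 64 + 256 + 512 + 1024 + 2048 + 4096 + 8192 + 16384
= 32582


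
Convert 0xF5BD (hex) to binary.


Each hex digit → 4 binary bits:
  F = 1111
  5 = 0101
  B = 1011
  D = 1101
Concatenate: 1111 0101 1011 1101
= 1111010110111101


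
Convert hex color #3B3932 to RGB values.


Hex: #3B3932
R = 3B₁₆ = 59
G = 39₁₆ = 57
B = 32₁₆ = 50
= RGB(59, 57, 50)


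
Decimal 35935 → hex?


Divide by 16 repeatedly:
35935 ÷ 16 = 2245 remainder 15 (F)
2245 ÷ 16 = 140 remainder 5 (5)
140 ÷ 16 = 8 remainder 12 (C)
8 ÷ 16 = 0 remainder 8 (8)
Reading remainders bottom-up:
= 0x8C5F


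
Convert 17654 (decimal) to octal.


Divide by 8 repeatedly:
17654 ÷ 8 = 2206 remainder 6
2206 ÷ 8 = 275 remainder 6
275 ÷ 8 = 34 remainder 3
34 ÷ 8 = 4 remainder 2
4 ÷ 8 = 0 remainder 4
Reading remainders bottom-up:
= 0o42366


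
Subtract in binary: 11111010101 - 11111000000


Align and subtract column by column (LSB to MSB, borrowing when needed):
  11111010101
- 11111000000
  -----------
  col 0: (1 - 0 borrow-in) - 0 → 1 - 0 = 1, borrow out 0
  col 1: (0 - 0 borrow-in) - 0 → 0 - 0 = 0, borrow out 0
  col 2: (1 - 0 borrow-in) - 0 → 1 - 0 = 1, borrow out 0
  col 3: (0 - 0 borrow-in) - 0 → 0 - 0 = 0, borrow out 0
  col 4: (1 - 0 borrow-in) - 0 → 1 - 0 = 1, borrow out 0
  col 5: (0 - 0 borrow-in) - 0 → 0 - 0 = 0, borrow out 0
  col 6: (1 - 0 borrow-in) - 1 → 1 - 1 = 0, borrow out 0
  col 7: (1 - 0 borrow-in) - 1 → 1 - 1 = 0, borrow out 0
  col 8: (1 - 0 borrow-in) - 1 → 1 - 1 = 0, borrow out 0
  col 9: (1 - 0 borrow-in) - 1 → 1 - 1 = 0, borrow out 0
  col 10: (1 - 0 borrow-in) - 1 → 1 - 1 = 0, borrow out 0
Reading bits MSB→LSB: 00000010101
Strip leading zeros: 10101
= 10101


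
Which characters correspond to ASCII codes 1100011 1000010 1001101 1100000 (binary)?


Codes (binary): 1100011 1000010 1001101 1100000
Per-code ASCII lookup:
  1100011 = 99  (range 97-122: lowercase, 99 - 97 = 2) → 'c'
  1000010 = 66  (range 65-90: uppercase, 66 - 65 = 1) → 'B'
  1001101 = 77  (range 65-90: uppercase, 77 - 65 = 12) → 'M'
  1100000 = 96  (special character) → '`'
= 'cBM`'


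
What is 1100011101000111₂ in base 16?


Group into 4-bit nibbles: 1100011101000111
  1100 = C
  0111 = 7
  0100 = 4
  0111 = 7
= 0xC747


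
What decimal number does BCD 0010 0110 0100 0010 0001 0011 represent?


Each 4-bit group → digit:
  0010 → 2
  0110 → 6
  0100 → 4
  0010 → 2
  0001 → 1
  0011 → 3
= 264213


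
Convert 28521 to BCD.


Each digit → 4-bit binary:
  2 → 0010
  8 → 1000
  5 → 0101
  2 → 0010
  1 → 0001
= 0010 1000 0101 0010 0001


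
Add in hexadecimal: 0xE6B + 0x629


Align and add column by column (LSB to MSB, each column mod 16 with carry):
  0E6B
+ 0629
  ----
  col 0: B(11) + 9(9) + 0 (carry in) = 20 → 4(4), carry out 1
  col 1: 6(6) + 2(2) + 1 (carry in) = 9 → 9(9), carry out 0
  col 2: E(14) + 6(6) + 0 (carry in) = 20 → 4(4), carry out 1
  col 3: 0(0) + 0(0) + 1 (carry in) = 1 → 1(1), carry out 0
Reading digits MSB→LSB: 1494
Strip leading zeros: 1494
= 0x1494


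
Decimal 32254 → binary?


Divide by 2 repeatedly:
32254 ÷ 2 = 16127 remainder 0
16127 ÷ 2 = 8063 remainder 1
8063 ÷ 2 = 4031 remainder 1
4031 ÷ 2 = 2015 remainder 1
2015 ÷ 2 = 1007 remainder 1
1007 ÷ 2 = 503 remainder 1
503 ÷ 2 = 251 remainder 1
251 ÷ 2 = 125 remainder 1
125 ÷ 2 = 62 remainder 1
62 ÷ 2 = 31 remainder 0
31 ÷ 2 = 15 remainder 1
15 ÷ 2 = 7 remainder 1
7 ÷ 2 = 3 remainder 1
3 ÷ 2 = 1 remainder 1
1 ÷ 2 = 0 remainder 1
Reading remainders bottom-up:
= 111110111111110


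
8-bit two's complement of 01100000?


Original: 01100000
Step 1 - Invert all bits: 10011111
Step 2 - Add 1: 10011111 + 1
= 10100000 (represents -96)


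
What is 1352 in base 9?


Divide by 9 repeatedly:
1352 ÷ 9 = 150 remainder 2
150 ÷ 9 = 16 remainder 6
16 ÷ 9 = 1 remainder 7
1 ÷ 9 = 0 remainder 1
Reading remainders bottom-up:
= 1762


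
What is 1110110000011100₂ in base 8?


Group into 3-bit groups: 001110110000011100
  001 = 1
  110 = 6
  110 = 6
  000 = 0
  011 = 3
  100 = 4
= 0o166034


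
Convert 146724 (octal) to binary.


Each octal digit → 3 binary bits:
  1 = 001
  4 = 100
  6 = 110
  7 = 111
  2 = 010
  4 = 100
Concatenate: 001 100 110 111 010 100
= 001100110111010100


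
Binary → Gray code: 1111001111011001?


Binary: 1111001111011001
Gray code: G = B XOR (B >> 1)
B >> 1 = 0111100111101100
1111001111011001 XOR 0111100111101100:
  1 XOR 0 = 1
  1 XOR 1 = 0
  1 XOR 1 = 0
  1 XOR 1 = 0
  0 XOR 1 = 1
  0 XOR 0 = 0
  1 XOR 0 = 1
  1 XOR 1 = 0
  1 XOR 1 = 0
  1 XOR 1 = 0
  0 XOR 1 = 1
  1 XOR 0 = 1
  1 XOR 1 = 0
  0 XOR 1 = 1
  0 XOR 0 = 0
  1 XOR 0 = 1
= 1000101000110101


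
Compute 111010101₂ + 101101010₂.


Align and add column by column (LSB to MSB, carry propagating):
  0111010101
+ 0101101010
  ----------
  col 0: 1 + 0 + 0 (carry in) = 1 → bit 1, carry out 0
  col 1: 0 + 1 + 0 (carry in) = 1 → bit 1, carry out 0
  col 2: 1 + 0 + 0 (carry in) = 1 → bit 1, carry out 0
  col 3: 0 + 1 + 0 (carry in) = 1 → bit 1, carry out 0
  col 4: 1 + 0 + 0 (carry in) = 1 → bit 1, carry out 0
  col 5: 0 + 1 + 0 (carry in) = 1 → bit 1, carry out 0
  col 6: 1 + 1 + 0 (carry in) = 2 → bit 0, carry out 1
  col 7: 1 + 0 + 1 (carry in) = 2 → bit 0, carry out 1
  col 8: 1 + 1 + 1 (carry in) = 3 → bit 1, carry out 1
  col 9: 0 + 0 + 1 (carry in) = 1 → bit 1, carry out 0
Reading bits MSB→LSB: 1100111111
Strip leading zeros: 1100111111
= 1100111111


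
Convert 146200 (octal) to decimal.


Positional values:
Position 0: 0 × 8^0 = 0
Position 1: 0 × 8^1 = 0
Position 2: 2 × 8^2 = 128
Position 3: 6 × 8^3 = 3072
Position 4: 4 × 8^4 = 16384
Position 5: 1 × 8^5 = 32768
Sum = 0 + 0 + 128 + 3072 + 16384 + 32768
= 52352


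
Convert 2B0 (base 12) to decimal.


Positional values (base 12):
  0 × 12^0 = 0 × 1 = 0
  B × 12^1 = 11 × 12 = 132
  2 × 12^2 = 2 × 144 = 288
Sum = 0 + 132 + 288
= 420


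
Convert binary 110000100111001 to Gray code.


Binary: 110000100111001
Gray code: G = B XOR (B >> 1)
B >> 1 = 011000010011100
110000100111001 XOR 011000010011100:
  1 XOR 0 = 1
  1 XOR 1 = 0
  0 XOR 1 = 1
  0 XOR 0 = 0
  0 XOR 0 = 0
  0 XOR 0 = 0
  1 XOR 0 = 1
  0 XOR 1 = 1
  0 XOR 0 = 0
  1 XOR 0 = 1
  1 XOR 1 = 0
  1 XOR 1 = 0
  0 XOR 1 = 1
  0 XOR 0 = 0
  1 XOR 0 = 1
= 101000110100101


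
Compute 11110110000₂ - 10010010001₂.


Align and subtract column by column (LSB to MSB, borrowing when needed):
  11110110000
- 10010010001
  -----------
  col 0: (0 - 0 borrow-in) - 1 → borrow from next column: (0+2) - 1 = 1, borrow out 1
  col 1: (0 - 1 borrow-in) - 0 → borrow from next column: (-1+2) - 0 = 1, borrow out 1
  col 2: (0 - 1 borrow-in) - 0 → borrow from next column: (-1+2) - 0 = 1, borrow out 1
  col 3: (0 - 1 borrow-in) - 0 → borrow from next column: (-1+2) - 0 = 1, borrow out 1
  col 4: (1 - 1 borrow-in) - 1 → borrow from next column: (0+2) - 1 = 1, borrow out 1
  col 5: (1 - 1 borrow-in) - 0 → 0 - 0 = 0, borrow out 0
  col 6: (0 - 0 borrow-in) - 0 → 0 - 0 = 0, borrow out 0
  col 7: (1 - 0 borrow-in) - 1 → 1 - 1 = 0, borrow out 0
  col 8: (1 - 0 borrow-in) - 0 → 1 - 0 = 1, borrow out 0
  col 9: (1 - 0 borrow-in) - 0 → 1 - 0 = 1, borrow out 0
  col 10: (1 - 0 borrow-in) - 1 → 1 - 1 = 0, borrow out 0
Reading bits MSB→LSB: 01100011111
Strip leading zeros: 1100011111
= 1100011111


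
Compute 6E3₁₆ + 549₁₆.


Align and add column by column (LSB to MSB, each column mod 16 with carry):
  06E3
+ 0549
  ----
  col 0: 3(3) + 9(9) + 0 (carry in) = 12 → C(12), carry out 0
  col 1: E(14) + 4(4) + 0 (carry in) = 18 → 2(2), carry out 1
  col 2: 6(6) + 5(5) + 1 (carry in) = 12 → C(12), carry out 0
  col 3: 0(0) + 0(0) + 0 (carry in) = 0 → 0(0), carry out 0
Reading digits MSB→LSB: 0C2C
Strip leading zeros: C2C
= 0xC2C


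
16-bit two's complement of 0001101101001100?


Original: 0001101101001100
Step 1 - Invert all bits: 1110010010110011
Step 2 - Add 1: 1110010010110011 + 1
= 1110010010110100 (represents -6988)


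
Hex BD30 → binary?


Each hex digit → 4 binary bits:
  B = 1011
  D = 1101
  3 = 0011
  0 = 0000
Concatenate: 1011 1101 0011 0000
= 1011110100110000


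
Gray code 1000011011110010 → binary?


Gray code: 1000011011110010
MSB stays the same: 1
Each subsequent bit = prev_binary XOR current_gray:
  B[1] = 1 XOR 0 = 1
  B[2] = 1 XOR 0 = 1
  B[3] = 1 XOR 0 = 1
  B[4] = 1 XOR 0 = 1
  B[5] = 1 XOR 1 = 0
  B[6] = 0 XOR 1 = 1
  B[7] = 1 XOR 0 = 1
  B[8] = 1 XOR 1 = 0
  B[9] = 0 XOR 1 = 1
  B[10] = 1 XOR 1 = 0
  B[11] = 0 XOR 1 = 1
  B[12] = 1 XOR 0 = 1
  B[13] = 1 XOR 0 = 1
  B[14] = 1 XOR 1 = 0
  B[15] = 0 XOR 0 = 0
= 1111101101011100 (64348 decimal)


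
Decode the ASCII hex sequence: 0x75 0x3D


Codes (hex): 0x75 0x3D
Per-code ASCII lookup:
  0x75 = 117  (range 97-122: lowercase, 117 - 97 = 20) → 'u'
  0x3D = 61  (special character) → '='
= 'u='


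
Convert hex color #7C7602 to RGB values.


Hex: #7C7602
R = 7C₁₆ = 124
G = 76₁₆ = 118
B = 02₁₆ = 2
= RGB(124, 118, 2)


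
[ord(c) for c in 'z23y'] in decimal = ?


String: 'z23y'  (4 characters)
Per-character ASCII lookup:
  'z': lowercase starts at 97: 'z' = 97 + 25 = 122
  '2': digits start at 48: '2' = 48 + 2 = 50
  '3': digits start at 48: '3' = 48 + 3 = 51
  'y': lowercase starts at 97: 'y' = 97 + 24 = 121
= 122 50 51 121


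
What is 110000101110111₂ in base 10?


Positional values:
Bit 0: 1 × 2^0 = 1
Bit 1: 1 × 2^1 = 2
Bit 2: 1 × 2^2 = 4
Bit 4: 1 × 2^4 = 16
Bit 5: 1 × 2^5 = 32
Bit 6: 1 × 2^6 = 64
Bit 8: 1 × 2^8 = 256
Bit 13: 1 × 2^13 = 8192
Bit 14: 1 × 2^14 = 16384
Sum = 1 + 2 + 4 + 16 + 32 + 64 + 256 + 8192 + 16384
= 24951


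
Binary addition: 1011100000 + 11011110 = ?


Align and add column by column (LSB to MSB, carry propagating):
  01011100000
+ 00011011110
  -----------
  col 0: 0 + 0 + 0 (carry in) = 0 → bit 0, carry out 0
  col 1: 0 + 1 + 0 (carry in) = 1 → bit 1, carry out 0
  col 2: 0 + 1 + 0 (carry in) = 1 → bit 1, carry out 0
  col 3: 0 + 1 + 0 (carry in) = 1 → bit 1, carry out 0
  col 4: 0 + 1 + 0 (carry in) = 1 → bit 1, carry out 0
  col 5: 1 + 0 + 0 (carry in) = 1 → bit 1, carry out 0
  col 6: 1 + 1 + 0 (carry in) = 2 → bit 0, carry out 1
  col 7: 1 + 1 + 1 (carry in) = 3 → bit 1, carry out 1
  col 8: 0 + 0 + 1 (carry in) = 1 → bit 1, carry out 0
  col 9: 1 + 0 + 0 (carry in) = 1 → bit 1, carry out 0
  col 10: 0 + 0 + 0 (carry in) = 0 → bit 0, carry out 0
Reading bits MSB→LSB: 01110111110
Strip leading zeros: 1110111110
= 1110111110


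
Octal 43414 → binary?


Each octal digit → 3 binary bits:
  4 = 100
  3 = 011
  4 = 100
  1 = 001
  4 = 100
Concatenate: 100 011 100 001 100
= 100011100001100


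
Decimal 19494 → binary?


Divide by 2 repeatedly:
19494 ÷ 2 = 9747 remainder 0
9747 ÷ 2 = 4873 remainder 1
4873 ÷ 2 = 2436 remainder 1
2436 ÷ 2 = 1218 remainder 0
1218 ÷ 2 = 609 remainder 0
609 ÷ 2 = 304 remainder 1
304 ÷ 2 = 152 remainder 0
152 ÷ 2 = 76 remainder 0
76 ÷ 2 = 38 remainder 0
38 ÷ 2 = 19 remainder 0
19 ÷ 2 = 9 remainder 1
9 ÷ 2 = 4 remainder 1
4 ÷ 2 = 2 remainder 0
2 ÷ 2 = 1 remainder 0
1 ÷ 2 = 0 remainder 1
Reading remainders bottom-up:
= 100110000100110


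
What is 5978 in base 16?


Divide by 16 repeatedly:
5978 ÷ 16 = 373 remainder 10 (A)
373 ÷ 16 = 23 remainder 5 (5)
23 ÷ 16 = 1 remainder 7 (7)
1 ÷ 16 = 0 remainder 1 (1)
Reading remainders bottom-up:
= 0x175A


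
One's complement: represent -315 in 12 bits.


Original: 000100111011
Invert all bits:
  bit 0: 0 → 1
  bit 1: 0 → 1
  bit 2: 0 → 1
  bit 3: 1 → 0
  bit 4: 0 → 1
  bit 5: 0 → 1
  bit 6: 1 → 0
  bit 7: 1 → 0
  bit 8: 1 → 0
  bit 9: 0 → 1
  bit 10: 1 → 0
  bit 11: 1 → 0
= 111011000100


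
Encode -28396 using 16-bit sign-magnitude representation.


Sign bit: 1 (negative)
Magnitude: 28396 = 110111011101100
= 1110111011101100


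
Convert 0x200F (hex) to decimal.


Positional values:
Position 0: F × 16^0 = 15 × 1 = 15
Position 1: 0 × 16^1 = 0 × 16 = 0
Position 2: 0 × 16^2 = 0 × 256 = 0
Position 3: 2 × 16^3 = 2 × 4096 = 8192
Sum = 15 + 0 + 0 + 8192
= 8207


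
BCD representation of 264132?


Each digit → 4-bit binary:
  2 → 0010
  6 → 0110
  4 → 0100
  1 → 0001
  3 → 0011
  2 → 0010
= 0010 0110 0100 0001 0011 0010


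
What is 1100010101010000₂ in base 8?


Group into 3-bit groups: 001100010101010000
  001 = 1
  100 = 4
  010 = 2
  101 = 5
  010 = 2
  000 = 0
= 0o142520


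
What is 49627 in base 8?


Divide by 8 repeatedly:
49627 ÷ 8 = 6203 remainder 3
6203 ÷ 8 = 775 remainder 3
775 ÷ 8 = 96 remainder 7
96 ÷ 8 = 12 remainder 0
12 ÷ 8 = 1 remainder 4
1 ÷ 8 = 0 remainder 1
Reading remainders bottom-up:
= 0o140733


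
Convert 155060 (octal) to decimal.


Positional values:
Position 0: 0 × 8^0 = 0
Position 1: 6 × 8^1 = 48
Position 2: 0 × 8^2 = 0
Position 3: 5 × 8^3 = 2560
Position 4: 5 × 8^4 = 20480
Position 5: 1 × 8^5 = 32768
Sum = 0 + 48 + 0 + 2560 + 20480 + 32768
= 55856


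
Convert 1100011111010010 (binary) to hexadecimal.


Group into 4-bit nibbles: 1100011111010010
  1100 = C
  0111 = 7
  1101 = D
  0010 = 2
= 0xC7D2


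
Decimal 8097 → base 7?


Divide by 7 repeatedly:
8097 ÷ 7 = 1156 remainder 5
1156 ÷ 7 = 165 remainder 1
165 ÷ 7 = 23 remainder 4
23 ÷ 7 = 3 remainder 2
3 ÷ 7 = 0 remainder 3
Reading remainders bottom-up:
= 32415


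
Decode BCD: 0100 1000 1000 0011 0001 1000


Each 4-bit group → digit:
  0100 → 4
  1000 → 8
  1000 → 8
  0011 → 3
  0001 → 1
  1000 → 8
= 488318


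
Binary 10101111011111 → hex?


Group into 4-bit nibbles: 0010101111011111
  0010 = 2
  1011 = B
  1101 = D
  1111 = F
= 0x2BDF


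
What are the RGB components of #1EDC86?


Hex: #1EDC86
R = 1E₁₆ = 30
G = DC₁₆ = 220
B = 86₁₆ = 134
= RGB(30, 220, 134)


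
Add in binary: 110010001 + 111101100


Align and add column by column (LSB to MSB, carry propagating):
  0110010001
+ 0111101100
  ----------
  col 0: 1 + 0 + 0 (carry in) = 1 → bit 1, carry out 0
  col 1: 0 + 0 + 0 (carry in) = 0 → bit 0, carry out 0
  col 2: 0 + 1 + 0 (carry in) = 1 → bit 1, carry out 0
  col 3: 0 + 1 + 0 (carry in) = 1 → bit 1, carry out 0
  col 4: 1 + 0 + 0 (carry in) = 1 → bit 1, carry out 0
  col 5: 0 + 1 + 0 (carry in) = 1 → bit 1, carry out 0
  col 6: 0 + 1 + 0 (carry in) = 1 → bit 1, carry out 0
  col 7: 1 + 1 + 0 (carry in) = 2 → bit 0, carry out 1
  col 8: 1 + 1 + 1 (carry in) = 3 → bit 1, carry out 1
  col 9: 0 + 0 + 1 (carry in) = 1 → bit 1, carry out 0
Reading bits MSB→LSB: 1101111101
Strip leading zeros: 1101111101
= 1101111101


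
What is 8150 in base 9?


Divide by 9 repeatedly:
8150 ÷ 9 = 905 remainder 5
905 ÷ 9 = 100 remainder 5
100 ÷ 9 = 11 remainder 1
11 ÷ 9 = 1 remainder 2
1 ÷ 9 = 0 remainder 1
Reading remainders bottom-up:
= 12155


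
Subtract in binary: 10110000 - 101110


Align and subtract column by column (LSB to MSB, borrowing when needed):
  10110000
- 00101110
  --------
  col 0: (0 - 0 borrow-in) - 0 → 0 - 0 = 0, borrow out 0
  col 1: (0 - 0 borrow-in) - 1 → borrow from next column: (0+2) - 1 = 1, borrow out 1
  col 2: (0 - 1 borrow-in) - 1 → borrow from next column: (-1+2) - 1 = 0, borrow out 1
  col 3: (0 - 1 borrow-in) - 1 → borrow from next column: (-1+2) - 1 = 0, borrow out 1
  col 4: (1 - 1 borrow-in) - 0 → 0 - 0 = 0, borrow out 0
  col 5: (1 - 0 borrow-in) - 1 → 1 - 1 = 0, borrow out 0
  col 6: (0 - 0 borrow-in) - 0 → 0 - 0 = 0, borrow out 0
  col 7: (1 - 0 borrow-in) - 0 → 1 - 0 = 1, borrow out 0
Reading bits MSB→LSB: 10000010
Strip leading zeros: 10000010
= 10000010


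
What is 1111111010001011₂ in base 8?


Group into 3-bit groups: 001111111010001011
  001 = 1
  111 = 7
  111 = 7
  010 = 2
  001 = 1
  011 = 3
= 0o177213


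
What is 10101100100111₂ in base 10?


Positional values:
Bit 0: 1 × 2^0 = 1
Bit 1: 1 × 2^1 = 2
Bit 2: 1 × 2^2 = 4
Bit 5: 1 × 2^5 = 32
Bit 8: 1 × 2^8 = 256
Bit 9: 1 × 2^9 = 512
Bit 11: 1 × 2^11 = 2048
Bit 13: 1 × 2^13 = 8192
Sum = 1 + 2 + 4 + 32 + 256 + 512 + 2048 + 8192
= 11047


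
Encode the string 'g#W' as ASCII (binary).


String: 'g#W'  (3 characters)
Per-character ASCII lookup:
  'g': lowercase starts at 97: 'g' = 97 + 6 = 103 → 1100111
  '#': special character: '#' = 35 → 100011
  'W': uppercase starts at 65: 'W' = 65 + 22 = 87 → 1010111
= 1100111 100011 1010111


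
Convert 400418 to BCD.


Each digit → 4-bit binary:
  4 → 0100
  0 → 0000
  0 → 0000
  4 → 0100
  1 → 0001
  8 → 1000
= 0100 0000 0000 0100 0001 1000


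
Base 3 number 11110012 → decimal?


Positional values (base 3):
  2 × 3^0 = 2 × 1 = 2
  1 × 3^1 = 1 × 3 = 3
  0 × 3^2 = 0 × 9 = 0
  0 × 3^3 = 0 × 27 = 0
  1 × 3^4 = 1 × 81 = 81
  1 × 3^5 = 1 × 243 = 243
  1 × 3^6 = 1 × 729 = 729
  1 × 3^7 = 1 × 2187 = 2187
Sum = 2 + 3 + 0 + 0 + 81 + 243 + 729 + 2187
= 3245


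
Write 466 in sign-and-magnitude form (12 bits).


Sign bit: 0 (positive)
Magnitude: 466 = 00111010010
= 000111010010


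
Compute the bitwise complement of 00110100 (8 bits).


Original: 00110100
Invert all bits:
  bit 0: 0 → 1
  bit 1: 0 → 1
  bit 2: 1 → 0
  bit 3: 1 → 0
  bit 4: 0 → 1
  bit 5: 1 → 0
  bit 6: 0 → 1
  bit 7: 0 → 1
= 11001011


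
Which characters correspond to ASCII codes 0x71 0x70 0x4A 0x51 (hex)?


Codes (hex): 0x71 0x70 0x4A 0x51
Per-code ASCII lookup:
  0x71 = 113  (range 97-122: lowercase, 113 - 97 = 16) → 'q'
  0x70 = 112  (range 97-122: lowercase, 112 - 97 = 15) → 'p'
  0x4A = 74  (range 65-90: uppercase, 74 - 65 = 9) → 'J'
  0x51 = 81  (range 65-90: uppercase, 81 - 65 = 16) → 'Q'
= 'qpJQ'


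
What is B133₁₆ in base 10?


Positional values:
Position 0: 3 × 16^0 = 3 × 1 = 3
Position 1: 3 × 16^1 = 3 × 16 = 48
Position 2: 1 × 16^2 = 1 × 256 = 256
Position 3: B × 16^3 = 11 × 4096 = 45056
Sum = 3 + 48 + 256 + 45056
= 45363


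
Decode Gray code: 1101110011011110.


Gray code: 1101110011011110
MSB stays the same: 1
Each subsequent bit = prev_binary XOR current_gray:
  B[1] = 1 XOR 1 = 0
  B[2] = 0 XOR 0 = 0
  B[3] = 0 XOR 1 = 1
  B[4] = 1 XOR 1 = 0
  B[5] = 0 XOR 1 = 1
  B[6] = 1 XOR 0 = 1
  B[7] = 1 XOR 0 = 1
  B[8] = 1 XOR 1 = 0
  B[9] = 0 XOR 1 = 1
  B[10] = 1 XOR 0 = 1
  B[11] = 1 XOR 1 = 0
  B[12] = 0 XOR 1 = 1
  B[13] = 1 XOR 1 = 0
  B[14] = 0 XOR 1 = 1
  B[15] = 1 XOR 0 = 1
= 1001011101101011 (38763 decimal)


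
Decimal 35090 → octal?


Divide by 8 repeatedly:
35090 ÷ 8 = 4386 remainder 2
4386 ÷ 8 = 548 remainder 2
548 ÷ 8 = 68 remainder 4
68 ÷ 8 = 8 remainder 4
8 ÷ 8 = 1 remainder 0
1 ÷ 8 = 0 remainder 1
Reading remainders bottom-up:
= 0o104422


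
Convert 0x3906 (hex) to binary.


Each hex digit → 4 binary bits:
  3 = 0011
  9 = 1001
  0 = 0000
  6 = 0110
Concatenate: 0011 1001 0000 0110
= 0011100100000110


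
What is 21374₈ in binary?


Each octal digit → 3 binary bits:
  2 = 010
  1 = 001
  3 = 011
  7 = 111
  4 = 100
Concatenate: 010 001 011 111 100
= 010001011111100


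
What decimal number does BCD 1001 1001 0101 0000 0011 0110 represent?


Each 4-bit group → digit:
  1001 → 9
  1001 → 9
  0101 → 5
  0000 → 0
  0011 → 3
  0110 → 6
= 995036


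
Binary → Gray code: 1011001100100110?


Binary: 1011001100100110
Gray code: G = B XOR (B >> 1)
B >> 1 = 0101100110010011
1011001100100110 XOR 0101100110010011:
  1 XOR 0 = 1
  0 XOR 1 = 1
  1 XOR 0 = 1
  1 XOR 1 = 0
  0 XOR 1 = 1
  0 XOR 0 = 0
  1 XOR 0 = 1
  1 XOR 1 = 0
  0 XOR 1 = 1
  0 XOR 0 = 0
  1 XOR 0 = 1
  0 XOR 1 = 1
  0 XOR 0 = 0
  1 XOR 0 = 1
  1 XOR 1 = 0
  0 XOR 1 = 1
= 1110101010110101


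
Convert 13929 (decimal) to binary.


Divide by 2 repeatedly:
13929 ÷ 2 = 6964 remainder 1
6964 ÷ 2 = 3482 remainder 0
3482 ÷ 2 = 1741 remainder 0
1741 ÷ 2 = 870 remainder 1
870 ÷ 2 = 435 remainder 0
435 ÷ 2 = 217 remainder 1
217 ÷ 2 = 108 remainder 1
108 ÷ 2 = 54 remainder 0
54 ÷ 2 = 27 remainder 0
27 ÷ 2 = 13 remainder 1
13 ÷ 2 = 6 remainder 1
6 ÷ 2 = 3 remainder 0
3 ÷ 2 = 1 remainder 1
1 ÷ 2 = 0 remainder 1
Reading remainders bottom-up:
= 11011001101001


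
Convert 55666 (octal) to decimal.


Positional values:
Position 0: 6 × 8^0 = 6
Position 1: 6 × 8^1 = 48
Position 2: 6 × 8^2 = 384
Position 3: 5 × 8^3 = 2560
Position 4: 5 × 8^4 = 20480
Sum = 6 + 48 + 384 + 2560 + 20480
= 23478


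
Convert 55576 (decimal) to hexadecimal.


Divide by 16 repeatedly:
55576 ÷ 16 = 3473 remainder 8 (8)
3473 ÷ 16 = 217 remainder 1 (1)
217 ÷ 16 = 13 remainder 9 (9)
13 ÷ 16 = 0 remainder 13 (D)
Reading remainders bottom-up:
= 0xD918


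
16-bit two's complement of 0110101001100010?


Original: 0110101001100010
Step 1 - Invert all bits: 1001010110011101
Step 2 - Add 1: 1001010110011101 + 1
= 1001010110011110 (represents -27234)


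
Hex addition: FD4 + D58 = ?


Align and add column by column (LSB to MSB, each column mod 16 with carry):
  0FD4
+ 0D58
  ----
  col 0: 4(4) + 8(8) + 0 (carry in) = 12 → C(12), carry out 0
  col 1: D(13) + 5(5) + 0 (carry in) = 18 → 2(2), carry out 1
  col 2: F(15) + D(13) + 1 (carry in) = 29 → D(13), carry out 1
  col 3: 0(0) + 0(0) + 1 (carry in) = 1 → 1(1), carry out 0
Reading digits MSB→LSB: 1D2C
Strip leading zeros: 1D2C
= 0x1D2C


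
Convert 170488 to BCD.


Each digit → 4-bit binary:
  1 → 0001
  7 → 0111
  0 → 0000
  4 → 0100
  8 → 1000
  8 → 1000
= 0001 0111 0000 0100 1000 1000


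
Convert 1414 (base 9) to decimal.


Positional values (base 9):
  4 × 9^0 = 4 × 1 = 4
  1 × 9^1 = 1 × 9 = 9
  4 × 9^2 = 4 × 81 = 324
  1 × 9^3 = 1 × 729 = 729
Sum = 4 + 9 + 324 + 729
= 1066


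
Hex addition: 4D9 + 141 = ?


Align and add column by column (LSB to MSB, each column mod 16 with carry):
  04D9
+ 0141
  ----
  col 0: 9(9) + 1(1) + 0 (carry in) = 10 → A(10), carry out 0
  col 1: D(13) + 4(4) + 0 (carry in) = 17 → 1(1), carry out 1
  col 2: 4(4) + 1(1) + 1 (carry in) = 6 → 6(6), carry out 0
  col 3: 0(0) + 0(0) + 0 (carry in) = 0 → 0(0), carry out 0
Reading digits MSB→LSB: 061A
Strip leading zeros: 61A
= 0x61A


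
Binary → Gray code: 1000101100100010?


Binary: 1000101100100010
Gray code: G = B XOR (B >> 1)
B >> 1 = 0100010110010001
1000101100100010 XOR 0100010110010001:
  1 XOR 0 = 1
  0 XOR 1 = 1
  0 XOR 0 = 0
  0 XOR 0 = 0
  1 XOR 0 = 1
  0 XOR 1 = 1
  1 XOR 0 = 1
  1 XOR 1 = 0
  0 XOR 1 = 1
  0 XOR 0 = 0
  1 XOR 0 = 1
  0 XOR 1 = 1
  0 XOR 0 = 0
  0 XOR 0 = 0
  1 XOR 0 = 1
  0 XOR 1 = 1
= 1100111010110011


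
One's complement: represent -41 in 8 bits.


Original: 00101001
Invert all bits:
  bit 0: 0 → 1
  bit 1: 0 → 1
  bit 2: 1 → 0
  bit 3: 0 → 1
  bit 4: 1 → 0
  bit 5: 0 → 1
  bit 6: 0 → 1
  bit 7: 1 → 0
= 11010110


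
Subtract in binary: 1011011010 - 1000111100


Align and subtract column by column (LSB to MSB, borrowing when needed):
  1011011010
- 1000111100
  ----------
  col 0: (0 - 0 borrow-in) - 0 → 0 - 0 = 0, borrow out 0
  col 1: (1 - 0 borrow-in) - 0 → 1 - 0 = 1, borrow out 0
  col 2: (0 - 0 borrow-in) - 1 → borrow from next column: (0+2) - 1 = 1, borrow out 1
  col 3: (1 - 1 borrow-in) - 1 → borrow from next column: (0+2) - 1 = 1, borrow out 1
  col 4: (1 - 1 borrow-in) - 1 → borrow from next column: (0+2) - 1 = 1, borrow out 1
  col 5: (0 - 1 borrow-in) - 1 → borrow from next column: (-1+2) - 1 = 0, borrow out 1
  col 6: (1 - 1 borrow-in) - 0 → 0 - 0 = 0, borrow out 0
  col 7: (1 - 0 borrow-in) - 0 → 1 - 0 = 1, borrow out 0
  col 8: (0 - 0 borrow-in) - 0 → 0 - 0 = 0, borrow out 0
  col 9: (1 - 0 borrow-in) - 1 → 1 - 1 = 0, borrow out 0
Reading bits MSB→LSB: 0010011110
Strip leading zeros: 10011110
= 10011110


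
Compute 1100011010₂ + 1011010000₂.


Align and add column by column (LSB to MSB, carry propagating):
  01100011010
+ 01011010000
  -----------
  col 0: 0 + 0 + 0 (carry in) = 0 → bit 0, carry out 0
  col 1: 1 + 0 + 0 (carry in) = 1 → bit 1, carry out 0
  col 2: 0 + 0 + 0 (carry in) = 0 → bit 0, carry out 0
  col 3: 1 + 0 + 0 (carry in) = 1 → bit 1, carry out 0
  col 4: 1 + 1 + 0 (carry in) = 2 → bit 0, carry out 1
  col 5: 0 + 0 + 1 (carry in) = 1 → bit 1, carry out 0
  col 6: 0 + 1 + 0 (carry in) = 1 → bit 1, carry out 0
  col 7: 0 + 1 + 0 (carry in) = 1 → bit 1, carry out 0
  col 8: 1 + 0 + 0 (carry in) = 1 → bit 1, carry out 0
  col 9: 1 + 1 + 0 (carry in) = 2 → bit 0, carry out 1
  col 10: 0 + 0 + 1 (carry in) = 1 → bit 1, carry out 0
Reading bits MSB→LSB: 10111101010
Strip leading zeros: 10111101010
= 10111101010


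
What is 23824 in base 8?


Divide by 8 repeatedly:
23824 ÷ 8 = 2978 remainder 0
2978 ÷ 8 = 372 remainder 2
372 ÷ 8 = 46 remainder 4
46 ÷ 8 = 5 remainder 6
5 ÷ 8 = 0 remainder 5
Reading remainders bottom-up:
= 0o56420


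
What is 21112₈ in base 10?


Positional values:
Position 0: 2 × 8^0 = 2
Position 1: 1 × 8^1 = 8
Position 2: 1 × 8^2 = 64
Position 3: 1 × 8^3 = 512
Position 4: 2 × 8^4 = 8192
Sum = 2 + 8 + 64 + 512 + 8192
= 8778


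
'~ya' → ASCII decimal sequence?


String: '~ya'  (3 characters)
Per-character ASCII lookup:
  '~': special character: '~' = 126
  'y': lowercase starts at 97: 'y' = 97 + 24 = 121
  'a': lowercase starts at 97: 'a' = 97 + 0 = 97
= 126 121 97


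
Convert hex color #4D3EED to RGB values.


Hex: #4D3EED
R = 4D₁₆ = 77
G = 3E₁₆ = 62
B = ED₁₆ = 237
= RGB(77, 62, 237)


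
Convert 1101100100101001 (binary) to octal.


Group into 3-bit groups: 001101100100101001
  001 = 1
  101 = 5
  100 = 4
  100 = 4
  101 = 5
  001 = 1
= 0o154451


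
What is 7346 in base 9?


Divide by 9 repeatedly:
7346 ÷ 9 = 816 remainder 2
816 ÷ 9 = 90 remainder 6
90 ÷ 9 = 10 remainder 0
10 ÷ 9 = 1 remainder 1
1 ÷ 9 = 0 remainder 1
Reading remainders bottom-up:
= 11062


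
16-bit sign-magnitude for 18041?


Sign bit: 0 (positive)
Magnitude: 18041 = 100011001111001
= 0100011001111001


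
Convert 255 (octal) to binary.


Each octal digit → 3 binary bits:
  2 = 010
  5 = 101
  5 = 101
Concatenate: 010 101 101
= 010101101


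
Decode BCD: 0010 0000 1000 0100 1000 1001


Each 4-bit group → digit:
  0010 → 2
  0000 → 0
  1000 → 8
  0100 → 4
  1000 → 8
  1001 → 9
= 208489


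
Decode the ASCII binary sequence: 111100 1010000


Codes (binary): 111100 1010000
Per-code ASCII lookup:
  111100 = 60  (special character) → '<'
  1010000 = 80  (range 65-90: uppercase, 80 - 65 = 15) → 'P'
= '<P'


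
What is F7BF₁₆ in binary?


Each hex digit → 4 binary bits:
  F = 1111
  7 = 0111
  B = 1011
  F = 1111
Concatenate: 1111 0111 1011 1111
= 1111011110111111


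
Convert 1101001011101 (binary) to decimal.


Positional values:
Bit 0: 1 × 2^0 = 1
Bit 2: 1 × 2^2 = 4
Bit 3: 1 × 2^3 = 8
Bit 4: 1 × 2^4 = 16
Bit 6: 1 × 2^6 = 64
Bit 9: 1 × 2^9 = 512
Bit 11: 1 × 2^11 = 2048
Bit 12: 1 × 2^12 = 4096
Sum = 1 + 4 + 8 + 16 + 64 + 512 + 2048 + 4096
= 6749


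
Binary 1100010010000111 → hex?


Group into 4-bit nibbles: 1100010010000111
  1100 = C
  0100 = 4
  1000 = 8
  0111 = 7
= 0xC487


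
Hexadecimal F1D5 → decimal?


Positional values:
Position 0: 5 × 16^0 = 5 × 1 = 5
Position 1: D × 16^1 = 13 × 16 = 208
Position 2: 1 × 16^2 = 1 × 256 = 256
Position 3: F × 16^3 = 15 × 4096 = 61440
Sum = 5 + 208 + 256 + 61440
= 61909


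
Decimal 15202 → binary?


Divide by 2 repeatedly:
15202 ÷ 2 = 7601 remainder 0
7601 ÷ 2 = 3800 remainder 1
3800 ÷ 2 = 1900 remainder 0
1900 ÷ 2 = 950 remainder 0
950 ÷ 2 = 475 remainder 0
475 ÷ 2 = 237 remainder 1
237 ÷ 2 = 118 remainder 1
118 ÷ 2 = 59 remainder 0
59 ÷ 2 = 29 remainder 1
29 ÷ 2 = 14 remainder 1
14 ÷ 2 = 7 remainder 0
7 ÷ 2 = 3 remainder 1
3 ÷ 2 = 1 remainder 1
1 ÷ 2 = 0 remainder 1
Reading remainders bottom-up:
= 11101101100010


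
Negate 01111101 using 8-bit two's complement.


Original: 01111101
Step 1 - Invert all bits: 10000010
Step 2 - Add 1: 10000010 + 1
= 10000011 (represents -125)


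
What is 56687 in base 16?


Divide by 16 repeatedly:
56687 ÷ 16 = 3542 remainder 15 (F)
3542 ÷ 16 = 221 remainder 6 (6)
221 ÷ 16 = 13 remainder 13 (D)
13 ÷ 16 = 0 remainder 13 (D)
Reading remainders bottom-up:
= 0xDD6F


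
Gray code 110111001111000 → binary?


Gray code: 110111001111000
MSB stays the same: 1
Each subsequent bit = prev_binary XOR current_gray:
  B[1] = 1 XOR 1 = 0
  B[2] = 0 XOR 0 = 0
  B[3] = 0 XOR 1 = 1
  B[4] = 1 XOR 1 = 0
  B[5] = 0 XOR 1 = 1
  B[6] = 1 XOR 0 = 1
  B[7] = 1 XOR 0 = 1
  B[8] = 1 XOR 1 = 0
  B[9] = 0 XOR 1 = 1
  B[10] = 1 XOR 1 = 0
  B[11] = 0 XOR 1 = 1
  B[12] = 1 XOR 0 = 1
  B[13] = 1 XOR 0 = 1
  B[14] = 1 XOR 0 = 1
= 100101110101111 (19375 decimal)


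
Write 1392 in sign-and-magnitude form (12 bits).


Sign bit: 0 (positive)
Magnitude: 1392 = 10101110000
= 010101110000


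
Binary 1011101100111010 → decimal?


Positional values:
Bit 1: 1 × 2^1 = 2
Bit 3: 1 × 2^3 = 8
Bit 4: 1 × 2^4 = 16
Bit 5: 1 × 2^5 = 32
Bit 8: 1 × 2^8 = 256
Bit 9: 1 × 2^9 = 512
Bit 11: 1 × 2^11 = 2048
Bit 12: 1 × 2^12 = 4096
Bit 13: 1 × 2^13 = 8192
Bit 15: 1 × 2^15 = 32768
Sum = 2 + 8 + 16 + 32 + 256 + 512 + 2048 + 4096 + 8192 + 32768
= 47930


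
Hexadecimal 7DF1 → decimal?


Positional values:
Position 0: 1 × 16^0 = 1 × 1 = 1
Position 1: F × 16^1 = 15 × 16 = 240
Position 2: D × 16^2 = 13 × 256 = 3328
Position 3: 7 × 16^3 = 7 × 4096 = 28672
Sum = 1 + 240 + 3328 + 28672
= 32241


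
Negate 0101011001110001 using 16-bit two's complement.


Original: 0101011001110001
Step 1 - Invert all bits: 1010100110001110
Step 2 - Add 1: 1010100110001110 + 1
= 1010100110001111 (represents -22129)


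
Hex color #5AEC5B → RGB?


Hex: #5AEC5B
R = 5A₁₆ = 90
G = EC₁₆ = 236
B = 5B₁₆ = 91
= RGB(90, 236, 91)


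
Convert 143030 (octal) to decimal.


Positional values:
Position 0: 0 × 8^0 = 0
Position 1: 3 × 8^1 = 24
Position 2: 0 × 8^2 = 0
Position 3: 3 × 8^3 = 1536
Position 4: 4 × 8^4 = 16384
Position 5: 1 × 8^5 = 32768
Sum = 0 + 24 + 0 + 1536 + 16384 + 32768
= 50712


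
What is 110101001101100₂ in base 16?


Group into 4-bit nibbles: 0110101001101100
  0110 = 6
  1010 = A
  0110 = 6
  1100 = C
= 0x6A6C


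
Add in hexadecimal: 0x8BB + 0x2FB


Align and add column by column (LSB to MSB, each column mod 16 with carry):
  08BB
+ 02FB
  ----
  col 0: B(11) + B(11) + 0 (carry in) = 22 → 6(6), carry out 1
  col 1: B(11) + F(15) + 1 (carry in) = 27 → B(11), carry out 1
  col 2: 8(8) + 2(2) + 1 (carry in) = 11 → B(11), carry out 0
  col 3: 0(0) + 0(0) + 0 (carry in) = 0 → 0(0), carry out 0
Reading digits MSB→LSB: 0BB6
Strip leading zeros: BB6
= 0xBB6


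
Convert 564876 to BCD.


Each digit → 4-bit binary:
  5 → 0101
  6 → 0110
  4 → 0100
  8 → 1000
  7 → 0111
  6 → 0110
= 0101 0110 0100 1000 0111 0110


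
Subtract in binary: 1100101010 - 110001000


Align and subtract column by column (LSB to MSB, borrowing when needed):
  1100101010
- 0110001000
  ----------
  col 0: (0 - 0 borrow-in) - 0 → 0 - 0 = 0, borrow out 0
  col 1: (1 - 0 borrow-in) - 0 → 1 - 0 = 1, borrow out 0
  col 2: (0 - 0 borrow-in) - 0 → 0 - 0 = 0, borrow out 0
  col 3: (1 - 0 borrow-in) - 1 → 1 - 1 = 0, borrow out 0
  col 4: (0 - 0 borrow-in) - 0 → 0 - 0 = 0, borrow out 0
  col 5: (1 - 0 borrow-in) - 0 → 1 - 0 = 1, borrow out 0
  col 6: (0 - 0 borrow-in) - 0 → 0 - 0 = 0, borrow out 0
  col 7: (0 - 0 borrow-in) - 1 → borrow from next column: (0+2) - 1 = 1, borrow out 1
  col 8: (1 - 1 borrow-in) - 1 → borrow from next column: (0+2) - 1 = 1, borrow out 1
  col 9: (1 - 1 borrow-in) - 0 → 0 - 0 = 0, borrow out 0
Reading bits MSB→LSB: 0110100010
Strip leading zeros: 110100010
= 110100010
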